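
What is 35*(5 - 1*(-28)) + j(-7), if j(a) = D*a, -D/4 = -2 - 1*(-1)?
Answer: 1127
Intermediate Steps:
D = 4 (D = -4*(-2 - 1*(-1)) = -4*(-2 + 1) = -4*(-1) = 4)
j(a) = 4*a
35*(5 - 1*(-28)) + j(-7) = 35*(5 - 1*(-28)) + 4*(-7) = 35*(5 + 28) - 28 = 35*33 - 28 = 1155 - 28 = 1127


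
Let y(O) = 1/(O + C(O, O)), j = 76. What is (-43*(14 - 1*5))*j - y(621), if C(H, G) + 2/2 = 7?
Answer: -18441325/627 ≈ -29412.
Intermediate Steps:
C(H, G) = 6 (C(H, G) = -1 + 7 = 6)
y(O) = 1/(6 + O) (y(O) = 1/(O + 6) = 1/(6 + O))
(-43*(14 - 1*5))*j - y(621) = -43*(14 - 1*5)*76 - 1/(6 + 621) = -43*(14 - 5)*76 - 1/627 = -43*9*76 - 1*1/627 = -387*76 - 1/627 = -29412 - 1/627 = -18441325/627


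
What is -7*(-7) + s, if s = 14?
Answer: 63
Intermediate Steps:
-7*(-7) + s = -7*(-7) + 14 = 49 + 14 = 63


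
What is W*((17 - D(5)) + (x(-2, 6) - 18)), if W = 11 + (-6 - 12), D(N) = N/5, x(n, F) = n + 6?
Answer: -14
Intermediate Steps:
x(n, F) = 6 + n
D(N) = N/5 (D(N) = N*(⅕) = N/5)
W = -7 (W = 11 - 18 = -7)
W*((17 - D(5)) + (x(-2, 6) - 18)) = -7*((17 - 5/5) + ((6 - 2) - 18)) = -7*((17 - 1*1) + (4 - 18)) = -7*((17 - 1) - 14) = -7*(16 - 14) = -7*2 = -14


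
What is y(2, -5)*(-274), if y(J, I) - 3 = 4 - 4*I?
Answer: -7398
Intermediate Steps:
y(J, I) = 7 - 4*I (y(J, I) = 3 + (4 - 4*I) = 7 - 4*I)
y(2, -5)*(-274) = (7 - 4*(-5))*(-274) = (7 + 20)*(-274) = 27*(-274) = -7398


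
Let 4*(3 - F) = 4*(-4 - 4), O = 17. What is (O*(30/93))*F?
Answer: 1870/31 ≈ 60.323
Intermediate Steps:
F = 11 (F = 3 - (-4 - 4) = 3 - (-8) = 3 - ¼*(-32) = 3 + 8 = 11)
(O*(30/93))*F = (17*(30/93))*11 = (17*(30*(1/93)))*11 = (17*(10/31))*11 = (170/31)*11 = 1870/31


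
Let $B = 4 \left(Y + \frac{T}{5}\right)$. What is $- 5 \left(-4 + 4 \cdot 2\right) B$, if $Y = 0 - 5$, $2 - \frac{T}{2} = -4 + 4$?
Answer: $336$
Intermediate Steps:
$T = 4$ ($T = 4 - 2 \left(-4 + 4\right) = 4 - 0 = 4 + 0 = 4$)
$Y = -5$
$B = - \frac{84}{5}$ ($B = 4 \left(-5 + \frac{4}{5}\right) = 4 \left(- \frac{21}{5}\right) = - \frac{84}{5} \approx -16.8$)
$- 5 \left(-4 + 4 \cdot 2\right) B = - 5 \left(-4 + 4 \cdot 2\right) \left(- \frac{84}{5}\right) = - 5 \left(-4 + 8\right) \left(- \frac{84}{5}\right) = \left(-5\right) 4 \left(- \frac{84}{5}\right) = \left(-20\right) \left(- \frac{84}{5}\right) = 336$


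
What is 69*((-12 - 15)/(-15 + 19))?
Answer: -1863/4 ≈ -465.75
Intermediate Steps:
69*((-12 - 15)/(-15 + 19)) = 69*(-27/4) = -1863/4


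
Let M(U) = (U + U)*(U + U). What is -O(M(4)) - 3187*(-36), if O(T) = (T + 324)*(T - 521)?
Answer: 292048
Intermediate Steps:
M(U) = 4*U**2 (M(U) = (2*U)*(2*U) = 4*U**2)
O(T) = (-521 + T)*(324 + T) (O(T) = (324 + T)*(-521 + T) = (-521 + T)*(324 + T))
-O(M(4)) - 3187*(-36) = -(-168804 + (4*4**2)**2 - 788*4**2) - 3187*(-36) = -(-168804 + (4*16)**2 - 788*16) + 114732 = -(-168804 + 64**2 - 197*64) + 114732 = -(-168804 + 4096 - 12608) + 114732 = -1*(-177316) + 114732 = 177316 + 114732 = 292048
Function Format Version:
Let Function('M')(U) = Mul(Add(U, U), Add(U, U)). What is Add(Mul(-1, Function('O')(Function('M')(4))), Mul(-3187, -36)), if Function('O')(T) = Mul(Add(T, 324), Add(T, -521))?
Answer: 292048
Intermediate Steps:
Function('M')(U) = Mul(4, Pow(U, 2)) (Function('M')(U) = Mul(Mul(2, U), Mul(2, U)) = Mul(4, Pow(U, 2)))
Function('O')(T) = Mul(Add(-521, T), Add(324, T)) (Function('O')(T) = Mul(Add(324, T), Add(-521, T)) = Mul(Add(-521, T), Add(324, T)))
Add(Mul(-1, Function('O')(Function('M')(4))), Mul(-3187, -36)) = Add(Mul(-1, Add(-168804, Pow(Mul(4, Pow(4, 2)), 2), Mul(-197, Mul(4, Pow(4, 2))))), Mul(-3187, -36)) = Add(Mul(-1, Add(-168804, Pow(Mul(4, 16), 2), Mul(-197, Mul(4, 16)))), 114732) = Add(Mul(-1, Add(-168804, Pow(64, 2), Mul(-197, 64))), 114732) = Add(Mul(-1, Add(-168804, 4096, -12608)), 114732) = Add(Mul(-1, -177316), 114732) = Add(177316, 114732) = 292048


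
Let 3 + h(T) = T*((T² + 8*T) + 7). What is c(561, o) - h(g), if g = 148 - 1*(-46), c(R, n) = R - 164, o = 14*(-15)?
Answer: -7603430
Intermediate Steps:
o = -210
c(R, n) = -164 + R
g = 194 (g = 148 + 46 = 194)
h(T) = -3 + T*(7 + T² + 8*T) (h(T) = -3 + T*((T² + 8*T) + 7) = -3 + T*(7 + T² + 8*T))
c(561, o) - h(g) = (-164 + 561) - (-3 + 194³ + 7*194 + 8*194²) = 397 - (-3 + 7301384 + 1358 + 8*37636) = 397 - (-3 + 7301384 + 1358 + 301088) = 397 - 1*7603827 = 397 - 7603827 = -7603430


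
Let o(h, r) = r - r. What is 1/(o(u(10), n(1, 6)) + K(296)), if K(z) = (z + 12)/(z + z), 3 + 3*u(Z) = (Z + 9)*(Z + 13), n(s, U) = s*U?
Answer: 148/77 ≈ 1.9221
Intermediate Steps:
n(s, U) = U*s
u(Z) = -1 + (9 + Z)*(13 + Z)/3 (u(Z) = -1 + ((Z + 9)*(Z + 13))/3 = -1 + ((9 + Z)*(13 + Z))/3 = -1 + (9 + Z)*(13 + Z)/3)
o(h, r) = 0
K(z) = (12 + z)/(2*z) (K(z) = (12 + z)/((2*z)) = (12 + z)*(1/(2*z)) = (12 + z)/(2*z))
1/(o(u(10), n(1, 6)) + K(296)) = 1/(0 + (1/2)*(12 + 296)/296) = 1/(0 + (1/2)*(1/296)*308) = 1/(0 + 77/148) = 1/(77/148) = 148/77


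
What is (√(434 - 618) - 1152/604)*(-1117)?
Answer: 321696/151 - 2234*I*√46 ≈ 2130.4 - 15152.0*I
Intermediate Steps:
(√(434 - 618) - 1152/604)*(-1117) = (√(-184) - 1152*1/604)*(-1117) = (2*I*√46 - 288/151)*(-1117) = (-288/151 + 2*I*√46)*(-1117) = 321696/151 - 2234*I*√46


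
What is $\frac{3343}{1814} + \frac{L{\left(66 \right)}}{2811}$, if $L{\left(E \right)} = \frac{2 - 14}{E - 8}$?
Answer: $\frac{90835711}{49291822} \approx 1.8428$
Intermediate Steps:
$L{\left(E \right)} = - \frac{12}{-8 + E}$
$\frac{3343}{1814} + \frac{L{\left(66 \right)}}{2811} = \frac{3343}{1814} + \frac{\left(-12\right) \frac{1}{-8 + 66}}{2811} = 3343 \cdot \frac{1}{1814} + - \frac{12}{58} \cdot \frac{1}{2811} = \frac{3343}{1814} + \left(-12\right) \frac{1}{58} \cdot \frac{1}{2811} = \frac{3343}{1814} - \frac{2}{27173} = \frac{90835711}{49291822}$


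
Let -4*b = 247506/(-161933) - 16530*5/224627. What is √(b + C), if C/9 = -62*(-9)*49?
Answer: 54*√16207818256000547709/438247277 ≈ 496.06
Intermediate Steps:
b = 207771966/438247277 (b = -(247506/(-161933) - 16530*5/224627)/4 = -(247506*(-1/161933) - 82650*1/224627)/4 = -(-2982/1951 - 82650/224627)/4 = -¼*(-831087864/438247277) = 207771966/438247277 ≈ 0.47410)
C = 246078 (C = 9*(-62*(-9)*49) = 9*(558*49) = 9*27342 = 246078)
√(b + C) = √(207771966/438247277 + 246078) = √(107843221201572/438247277) = 54*√16207818256000547709/438247277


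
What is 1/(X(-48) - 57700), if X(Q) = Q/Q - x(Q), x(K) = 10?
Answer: -1/57709 ≈ -1.7328e-5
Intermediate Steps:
X(Q) = -9 (X(Q) = Q/Q - 1*10 = 1 - 10 = -9)
1/(X(-48) - 57700) = 1/(-9 - 57700) = 1/(-57709) = -1/57709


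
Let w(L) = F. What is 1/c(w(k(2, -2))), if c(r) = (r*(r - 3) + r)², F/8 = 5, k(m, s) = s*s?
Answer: 1/2310400 ≈ 4.3283e-7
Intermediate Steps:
k(m, s) = s²
F = 40 (F = 8*5 = 40)
w(L) = 40
c(r) = (r + r*(-3 + r))² (c(r) = (r*(-3 + r) + r)² = (r + r*(-3 + r))²)
1/c(w(k(2, -2))) = 1/(40²*(-2 + 40)²) = 1/(1600*38²) = 1/(1600*1444) = 1/2310400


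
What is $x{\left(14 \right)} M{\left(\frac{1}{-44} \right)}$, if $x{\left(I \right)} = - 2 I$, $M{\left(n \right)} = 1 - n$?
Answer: $- \frac{315}{11} \approx -28.636$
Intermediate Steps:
$x{\left(14 \right)} M{\left(\frac{1}{-44} \right)} = \left(-2\right) 14 \left(1 - \frac{1}{-44}\right) = - 28 \left(1 - - \frac{1}{44}\right) = - 28 \left(1 + \frac{1}{44}\right) = \left(-28\right) \frac{45}{44} = - \frac{315}{11}$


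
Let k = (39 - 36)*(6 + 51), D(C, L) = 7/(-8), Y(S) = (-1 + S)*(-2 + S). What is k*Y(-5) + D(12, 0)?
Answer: 57449/8 ≈ 7181.1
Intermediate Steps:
D(C, L) = -7/8 (D(C, L) = 7*(-⅛) = -7/8)
k = 171 (k = 3*57 = 171)
k*Y(-5) + D(12, 0) = 171*(2 + (-5)² - 3*(-5)) - 7/8 = 171*(2 + 25 + 15) - 7/8 = 171*42 - 7/8 = 7182 - 7/8 = 57449/8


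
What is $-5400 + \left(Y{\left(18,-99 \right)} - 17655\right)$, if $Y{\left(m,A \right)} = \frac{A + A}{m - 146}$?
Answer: $- \frac{1475421}{64} \approx -23053.0$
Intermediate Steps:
$Y{\left(m,A \right)} = \frac{2 A}{-146 + m}$
$-5400 + \left(Y{\left(18,-99 \right)} - 17655\right) = -5400 - \left(17655 + \frac{198}{-146 + 18}\right) = -5400 - \left(17655 + \frac{198}{-128}\right) = -5400 - \left(17655 + 198 \left(- \frac{1}{128}\right)\right) = -5400 + \left(\frac{99}{64} - 17655\right) = -5400 - \frac{1129821}{64} = - \frac{1475421}{64}$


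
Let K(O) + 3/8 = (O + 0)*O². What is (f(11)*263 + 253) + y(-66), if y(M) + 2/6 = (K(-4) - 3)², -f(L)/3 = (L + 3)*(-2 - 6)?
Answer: 17886731/192 ≈ 93160.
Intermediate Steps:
K(O) = -3/8 + O³ (K(O) = -3/8 + (O + 0)*O² = -3/8 + O*O² = -3/8 + O³)
f(L) = 72 + 24*L (f(L) = -3*(L + 3)*(-2 - 6) = -3*(3 + L)*(-8) = -3*(-24 - 8*L) = 72 + 24*L)
y(M) = 871499/192 (y(M) = -⅓ + ((-3/8 + (-4)³) - 3)² = -⅓ + ((-3/8 - 64) - 3)² = -⅓ + (-515/8 - 3)² = -⅓ + (-539/8)² = -⅓ + 290521/64 = 871499/192)
(f(11)*263 + 253) + y(-66) = ((72 + 24*11)*263 + 253) + 871499/192 = ((72 + 264)*263 + 253) + 871499/192 = (336*263 + 253) + 871499/192 = (88368 + 253) + 871499/192 = 88621 + 871499/192 = 17886731/192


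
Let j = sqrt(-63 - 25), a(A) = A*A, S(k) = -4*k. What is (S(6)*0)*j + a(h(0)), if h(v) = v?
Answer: 0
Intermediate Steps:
a(A) = A**2
j = 2*I*sqrt(22) (j = sqrt(-88) = 2*I*sqrt(22) ≈ 9.3808*I)
(S(6)*0)*j + a(h(0)) = (-4*6*0)*(2*I*sqrt(22)) + 0**2 = (-24*0)*(2*I*sqrt(22)) + 0 = 0*(2*I*sqrt(22)) + 0 = 0 + 0 = 0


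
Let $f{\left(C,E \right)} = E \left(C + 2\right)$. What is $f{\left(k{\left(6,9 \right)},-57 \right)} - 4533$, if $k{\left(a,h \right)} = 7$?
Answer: $-5046$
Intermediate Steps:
$f{\left(C,E \right)} = E \left(2 + C\right)$
$f{\left(k{\left(6,9 \right)},-57 \right)} - 4533 = - 57 \left(2 + 7\right) - 4533 = \left(-57\right) 9 - 4533 = -513 - 4533 = -5046$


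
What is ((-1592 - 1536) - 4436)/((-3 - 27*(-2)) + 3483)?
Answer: -122/57 ≈ -2.1404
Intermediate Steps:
((-1592 - 1536) - 4436)/((-3 - 27*(-2)) + 3483) = (-3128 - 4436)/((-3 + 54) + 3483) = -7564/(51 + 3483) = -7564/3534 = -7564*1/3534 = -122/57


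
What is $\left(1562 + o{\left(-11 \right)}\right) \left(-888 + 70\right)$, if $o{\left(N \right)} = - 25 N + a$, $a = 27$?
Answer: $-1524752$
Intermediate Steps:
$o{\left(N \right)} = 27 - 25 N$ ($o{\left(N \right)} = - 25 N + 27 = 27 - 25 N$)
$\left(1562 + o{\left(-11 \right)}\right) \left(-888 + 70\right) = \left(1562 + \left(27 - -275\right)\right) \left(-888 + 70\right) = \left(1562 + \left(27 + 275\right)\right) \left(-818\right) = \left(1562 + 302\right) \left(-818\right) = 1864 \left(-818\right) = -1524752$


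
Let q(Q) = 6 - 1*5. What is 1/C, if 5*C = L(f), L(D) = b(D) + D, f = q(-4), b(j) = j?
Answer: 5/2 ≈ 2.5000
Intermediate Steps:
q(Q) = 1 (q(Q) = 6 - 5 = 1)
f = 1
L(D) = 2*D (L(D) = D + D = 2*D)
C = ⅖ (C = (2*1)/5 = (⅕)*2 = ⅖ ≈ 0.40000)
1/C = 1/(⅖) = 5/2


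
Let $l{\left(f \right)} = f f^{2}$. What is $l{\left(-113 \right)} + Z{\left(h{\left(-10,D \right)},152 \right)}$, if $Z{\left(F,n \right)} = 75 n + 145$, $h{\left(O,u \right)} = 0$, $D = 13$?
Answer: $-1431352$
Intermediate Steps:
$Z{\left(F,n \right)} = 145 + 75 n$
$l{\left(f \right)} = f^{3}$
$l{\left(-113 \right)} + Z{\left(h{\left(-10,D \right)},152 \right)} = \left(-113\right)^{3} + \left(145 + 75 \cdot 152\right) = -1442897 + \left(145 + 11400\right) = -1442897 + 11545 = -1431352$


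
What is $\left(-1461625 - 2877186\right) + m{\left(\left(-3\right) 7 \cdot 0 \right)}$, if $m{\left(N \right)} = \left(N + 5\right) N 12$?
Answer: $-4338811$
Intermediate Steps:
$m{\left(N \right)} = 12 N \left(5 + N\right)$ ($m{\left(N \right)} = \left(5 + N\right) N 12 = N \left(5 + N\right) 12 = 12 N \left(5 + N\right)$)
$\left(-1461625 - 2877186\right) + m{\left(\left(-3\right) 7 \cdot 0 \right)} = \left(-1461625 - 2877186\right) + 12 \left(-3\right) 7 \cdot 0 \left(5 + \left(-3\right) 7 \cdot 0\right) = -4338811 + 12 \left(\left(-21\right) 0\right) \left(5 - 0\right) = -4338811 + 12 \cdot 0 \left(5 + 0\right) = -4338811 + 12 \cdot 0 \cdot 5 = -4338811 + 0 = -4338811$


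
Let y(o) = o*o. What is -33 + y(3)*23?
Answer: 174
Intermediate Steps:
y(o) = o²
-33 + y(3)*23 = -33 + 3²*23 = -33 + 9*23 = -33 + 207 = 174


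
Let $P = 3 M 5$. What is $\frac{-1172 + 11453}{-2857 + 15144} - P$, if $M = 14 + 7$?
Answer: $- \frac{3860124}{12287} \approx -314.16$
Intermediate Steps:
$M = 21$
$P = 315$ ($P = 3 \cdot 21 \cdot 5 = 63 \cdot 5 = 315$)
$\frac{-1172 + 11453}{-2857 + 15144} - P = \frac{-1172 + 11453}{-2857 + 15144} - 315 = \frac{10281}{12287} - 315 = - \frac{3860124}{12287}$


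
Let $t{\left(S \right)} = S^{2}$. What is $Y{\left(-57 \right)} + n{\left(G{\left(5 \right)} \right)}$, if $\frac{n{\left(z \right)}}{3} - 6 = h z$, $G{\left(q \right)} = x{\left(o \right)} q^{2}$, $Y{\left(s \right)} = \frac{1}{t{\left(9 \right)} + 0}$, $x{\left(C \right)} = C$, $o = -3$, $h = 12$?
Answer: $- \frac{217241}{81} \approx -2682.0$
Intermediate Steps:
$Y{\left(s \right)} = \frac{1}{81}$ ($Y{\left(s \right)} = \frac{1}{9^{2} + 0} = \frac{1}{81 + 0} = \frac{1}{81}$)
$G{\left(q \right)} = - 3 q^{2}$
$n{\left(z \right)} = 18 + 36 z$ ($n{\left(z \right)} = 18 + 3 \cdot 12 z = 18 + 36 z$)
$Y{\left(-57 \right)} + n{\left(G{\left(5 \right)} \right)} = \frac{1}{81} + \left(18 + 36 \left(- 3 \cdot 5^{2}\right)\right) = \frac{1}{81} + \left(18 + 36 \left(\left(-3\right) 25\right)\right) = \frac{1}{81} + \left(18 + 36 \left(-75\right)\right) = \frac{1}{81} + \left(18 - 2700\right) = \frac{1}{81} - 2682 = - \frac{217241}{81}$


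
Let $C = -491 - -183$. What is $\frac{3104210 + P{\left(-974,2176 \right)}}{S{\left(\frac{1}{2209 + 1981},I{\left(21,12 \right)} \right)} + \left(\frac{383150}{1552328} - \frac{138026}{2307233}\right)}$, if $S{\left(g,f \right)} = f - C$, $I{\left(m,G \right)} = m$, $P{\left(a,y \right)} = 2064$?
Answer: $\frac{5562688126009686088}{589505180245459} \approx 9436.2$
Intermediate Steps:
$C = -308$ ($C = -491 + 183 = -308$)
$S{\left(g,f \right)} = 308 + f$ ($S{\left(g,f \right)} = f - -308 = f + 308 = 308 + f$)
$\frac{3104210 + P{\left(-974,2176 \right)}}{S{\left(\frac{1}{2209 + 1981},I{\left(21,12 \right)} \right)} + \left(\frac{383150}{1552328} - \frac{138026}{2307233}\right)} = \frac{3104210 + 2064}{\left(308 + 21\right) + \left(\frac{383150}{1552328} - \frac{138026}{2307233}\right)} = \frac{3106274}{329 + \left(383150 \cdot \frac{1}{1552328} - \frac{138026}{2307233}\right)} = \frac{3106274}{329 + \left(\frac{191575}{776164} - \frac{138026}{2307233}\right)} = \frac{3106274}{329 + \frac{334877349711}{1790791194212}} = \frac{3106274}{\frac{589505180245459}{1790791194212}} = 3106274 \cdot \frac{1790791194212}{589505180245459} = \frac{5562688126009686088}{589505180245459}$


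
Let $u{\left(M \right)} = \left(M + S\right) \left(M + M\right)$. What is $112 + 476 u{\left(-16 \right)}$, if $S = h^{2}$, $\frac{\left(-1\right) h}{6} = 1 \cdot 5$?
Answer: $-13464976$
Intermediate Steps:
$h = -30$ ($h = - 6 \cdot 1 \cdot 5 = \left(-6\right) 5 = -30$)
$S = 900$ ($S = \left(-30\right)^{2} = 900$)
$u{\left(M \right)} = 2 M \left(900 + M\right)$ ($u{\left(M \right)} = \left(M + 900\right) \left(M + M\right) = \left(900 + M\right) 2 M = 2 M \left(900 + M\right)$)
$112 + 476 u{\left(-16 \right)} = 112 + 476 \cdot 2 \left(-16\right) \left(900 - 16\right) = 112 + 476 \cdot 2 \left(-16\right) 884 = 112 + 476 \left(-28288\right) = 112 - 13465088 = -13464976$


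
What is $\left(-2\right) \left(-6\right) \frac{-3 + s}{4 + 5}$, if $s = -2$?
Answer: $- \frac{20}{3} \approx -6.6667$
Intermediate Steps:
$\left(-2\right) \left(-6\right) \frac{-3 + s}{4 + 5} = \left(-2\right) \left(-6\right) \frac{-3 - 2}{4 + 5} = 12 \left(- \frac{5}{9}\right) = - \frac{20}{3}$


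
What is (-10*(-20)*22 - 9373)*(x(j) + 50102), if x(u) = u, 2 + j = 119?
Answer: -249739087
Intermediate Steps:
j = 117 (j = -2 + 119 = 117)
(-10*(-20)*22 - 9373)*(x(j) + 50102) = (-10*(-20)*22 - 9373)*(117 + 50102) = (200*22 - 9373)*50219 = (4400 - 9373)*50219 = -4973*50219 = -249739087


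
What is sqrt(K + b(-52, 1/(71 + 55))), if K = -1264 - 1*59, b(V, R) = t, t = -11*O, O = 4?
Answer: I*sqrt(1367) ≈ 36.973*I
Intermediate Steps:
t = -44 (t = -11*4 = -44)
b(V, R) = -44
K = -1323 (K = -1264 - 59 = -1323)
sqrt(K + b(-52, 1/(71 + 55))) = sqrt(-1323 - 44) = sqrt(-1367) = I*sqrt(1367)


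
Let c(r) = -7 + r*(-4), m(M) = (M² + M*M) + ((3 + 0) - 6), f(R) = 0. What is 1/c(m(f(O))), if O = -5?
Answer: ⅕ ≈ 0.20000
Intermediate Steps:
m(M) = -3 + 2*M² (m(M) = (M² + M²) + (3 - 6) = 2*M² - 3 = -3 + 2*M²)
c(r) = -7 - 4*r
1/c(m(f(O))) = 1/(-7 - 4*(-3 + 2*0²)) = 1/(-7 - 4*(-3 + 2*0)) = 1/(-7 - 4*(-3 + 0)) = 1/(-7 - 4*(-3)) = 1/(-7 + 12) = 1/5 = ⅕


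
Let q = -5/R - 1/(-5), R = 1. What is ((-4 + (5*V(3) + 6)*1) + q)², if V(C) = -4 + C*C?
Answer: 12321/25 ≈ 492.84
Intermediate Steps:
V(C) = -4 + C²
q = -24/5 (q = -5/1 - 1/(-5) = -5*1 - 1*(-⅕) = -5 + ⅕ = -24/5 ≈ -4.8000)
((-4 + (5*V(3) + 6)*1) + q)² = ((-4 + (5*(-4 + 3²) + 6)*1) - 24/5)² = ((-4 + (5*(-4 + 9) + 6)*1) - 24/5)² = ((-4 + (5*5 + 6)*1) - 24/5)² = ((-4 + (25 + 6)*1) - 24/5)² = ((-4 + 31*1) - 24/5)² = ((-4 + 31) - 24/5)² = (27 - 24/5)² = (111/5)² = 12321/25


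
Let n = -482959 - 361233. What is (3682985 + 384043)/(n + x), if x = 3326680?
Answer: 112973/68958 ≈ 1.6383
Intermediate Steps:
n = -844192
(3682985 + 384043)/(n + x) = (3682985 + 384043)/(-844192 + 3326680) = 4067028/2482488 = 4067028*(1/2482488) = 112973/68958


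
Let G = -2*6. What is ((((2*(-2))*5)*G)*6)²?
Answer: 2073600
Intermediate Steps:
G = -12
((((2*(-2))*5)*G)*6)² = ((((2*(-2))*5)*(-12))*6)² = ((-4*5*(-12))*6)² = (-20*(-12)*6)² = (240*6)² = 1440² = 2073600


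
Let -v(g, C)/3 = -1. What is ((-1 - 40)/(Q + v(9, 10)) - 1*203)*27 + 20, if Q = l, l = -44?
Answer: -5434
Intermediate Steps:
v(g, C) = 3 (v(g, C) = -3*(-1) = 3)
Q = -44
((-1 - 40)/(Q + v(9, 10)) - 1*203)*27 + 20 = ((-1 - 40)/(-44 + 3) - 1*203)*27 + 20 = (-41/(-41) - 203)*27 + 20 = (-41*(-1/41) - 203)*27 + 20 = (1 - 203)*27 + 20 = -202*27 + 20 = -5454 + 20 = -5434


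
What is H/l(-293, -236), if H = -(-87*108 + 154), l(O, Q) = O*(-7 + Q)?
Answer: 9242/71199 ≈ 0.12981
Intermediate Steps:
H = 9242 (H = -(-9396 + 154) = -1*(-9242) = 9242)
H/l(-293, -236) = 9242/((-293*(-7 - 236))) = 9242/((-293*(-243))) = 9242/71199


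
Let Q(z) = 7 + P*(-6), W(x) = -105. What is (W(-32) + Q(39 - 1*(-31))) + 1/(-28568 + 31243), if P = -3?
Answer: -213999/2675 ≈ -80.000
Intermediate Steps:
Q(z) = 25 (Q(z) = 7 - 3*(-6) = 7 + 18 = 25)
(W(-32) + Q(39 - 1*(-31))) + 1/(-28568 + 31243) = (-105 + 25) + 1/(-28568 + 31243) = -80 + 1/2675 = -213999/2675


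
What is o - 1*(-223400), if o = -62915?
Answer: 160485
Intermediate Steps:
o - 1*(-223400) = -62915 - 1*(-223400) = -62915 + 223400 = 160485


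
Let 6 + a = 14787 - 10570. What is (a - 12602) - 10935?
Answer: -19326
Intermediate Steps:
a = 4211 (a = -6 + (14787 - 10570) = -6 + 4217 = 4211)
(a - 12602) - 10935 = (4211 - 12602) - 10935 = -8391 - 10935 = -19326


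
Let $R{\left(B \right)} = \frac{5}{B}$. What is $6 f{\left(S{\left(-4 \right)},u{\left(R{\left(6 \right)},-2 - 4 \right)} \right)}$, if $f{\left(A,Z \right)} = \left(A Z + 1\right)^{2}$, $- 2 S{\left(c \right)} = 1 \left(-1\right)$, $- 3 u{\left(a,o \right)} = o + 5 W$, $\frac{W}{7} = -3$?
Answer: $\frac{4563}{2} \approx 2281.5$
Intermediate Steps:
$W = -21$ ($W = 7 \left(-3\right) = -21$)
$u{\left(a,o \right)} = 35 - \frac{o}{3}$ ($u{\left(a,o \right)} = - \frac{o + 5 \left(-21\right)}{3} = - \frac{o - 105}{3} = - \frac{-105 + o}{3} = 35 - \frac{o}{3}$)
$S{\left(c \right)} = \frac{1}{2}$ ($S{\left(c \right)} = - \frac{1 \left(-1\right)}{2} = \left(- \frac{1}{2}\right) \left(-1\right) = \frac{1}{2}$)
$f{\left(A,Z \right)} = \left(1 + A Z\right)^{2}$
$6 f{\left(S{\left(-4 \right)},u{\left(R{\left(6 \right)},-2 - 4 \right)} \right)} = 6 \left(1 + \frac{35 - \frac{-2 - 4}{3}}{2}\right)^{2} = 6 \left(1 + \frac{35 - -2}{2}\right)^{2} = 6 \left(1 + \frac{35 + 2}{2}\right)^{2} = 6 \left(1 + \frac{1}{2} \cdot 37\right)^{2} = 6 \left(1 + \frac{37}{2}\right)^{2} = 6 \left(\frac{39}{2}\right)^{2} = 6 \cdot \frac{1521}{4} = \frac{4563}{2}$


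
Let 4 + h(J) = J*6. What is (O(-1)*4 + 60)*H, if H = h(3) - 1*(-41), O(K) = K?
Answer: 3080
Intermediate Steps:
h(J) = -4 + 6*J (h(J) = -4 + J*6 = -4 + 6*J)
H = 55 (H = (-4 + 6*3) - 1*(-41) = (-4 + 18) + 41 = 14 + 41 = 55)
(O(-1)*4 + 60)*H = (-1*4 + 60)*55 = (-4 + 60)*55 = 56*55 = 3080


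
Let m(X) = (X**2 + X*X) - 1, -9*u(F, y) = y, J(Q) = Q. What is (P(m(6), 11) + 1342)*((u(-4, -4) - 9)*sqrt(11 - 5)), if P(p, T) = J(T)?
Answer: -34727*sqrt(6)/3 ≈ -28354.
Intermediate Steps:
u(F, y) = -y/9
m(X) = -1 + 2*X**2 (m(X) = (X**2 + X**2) - 1 = 2*X**2 - 1 = -1 + 2*X**2)
P(p, T) = T
(P(m(6), 11) + 1342)*((u(-4, -4) - 9)*sqrt(11 - 5)) = (11 + 1342)*((-1/9*(-4) - 9)*sqrt(11 - 5)) = 1353*((4/9 - 9)*sqrt(6)) = 1353*(-77*sqrt(6)/9) = -34727*sqrt(6)/3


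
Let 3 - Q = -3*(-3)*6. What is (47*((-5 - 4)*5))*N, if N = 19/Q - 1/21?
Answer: 105750/119 ≈ 888.66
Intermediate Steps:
Q = -51 (Q = 3 - (-3*(-3))*6 = 3 - 9*6 = 3 - 1*54 = 3 - 54 = -51)
N = -50/119 (N = 19/(-51) - 1/21 = 19*(-1/51) - 1*1/21 = -19/51 - 1/21 = -50/119 ≈ -0.42017)
(47*((-5 - 4)*5))*N = (47*((-5 - 4)*5))*(-50/119) = (47*(-9*5))*(-50/119) = (47*(-45))*(-50/119) = -2115*(-50/119) = 105750/119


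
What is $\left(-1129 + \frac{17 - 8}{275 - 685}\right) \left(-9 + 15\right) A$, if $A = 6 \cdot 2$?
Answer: $- \frac{16664364}{205} \approx -81290.0$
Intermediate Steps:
$A = 12$
$\left(-1129 + \frac{17 - 8}{275 - 685}\right) \left(-9 + 15\right) A = \left(-1129 + \frac{17 - 8}{275 - 685}\right) \left(-9 + 15\right) 12 = \left(-1129 + \frac{9}{-410}\right) 6 \cdot 12 = \left(-1129 + 9 \left(- \frac{1}{410}\right)\right) 72 = \left(-1129 - \frac{9}{410}\right) 72 = \left(- \frac{462899}{410}\right) 72 = - \frac{16664364}{205}$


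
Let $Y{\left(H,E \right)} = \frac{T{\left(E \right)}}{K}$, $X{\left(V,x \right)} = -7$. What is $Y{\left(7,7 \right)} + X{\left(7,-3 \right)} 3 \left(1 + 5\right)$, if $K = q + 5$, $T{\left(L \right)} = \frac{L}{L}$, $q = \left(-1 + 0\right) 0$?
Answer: $- \frac{629}{5} \approx -125.8$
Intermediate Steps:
$q = 0$ ($q = \left(-1\right) 0 = 0$)
$T{\left(L \right)} = 1$
$K = 5$ ($K = 0 + 5 = 5$)
$Y{\left(H,E \right)} = \frac{1}{5}$ ($Y{\left(H,E \right)} = 1 \cdot \frac{1}{5} = \frac{1}{5}$)
$Y{\left(7,7 \right)} + X{\left(7,-3 \right)} 3 \left(1 + 5\right) = \frac{1}{5} - 7 \cdot 3 \left(1 + 5\right) = \frac{1}{5} - 7 \cdot 3 \cdot 6 = \frac{1}{5} - 126 = - \frac{629}{5}$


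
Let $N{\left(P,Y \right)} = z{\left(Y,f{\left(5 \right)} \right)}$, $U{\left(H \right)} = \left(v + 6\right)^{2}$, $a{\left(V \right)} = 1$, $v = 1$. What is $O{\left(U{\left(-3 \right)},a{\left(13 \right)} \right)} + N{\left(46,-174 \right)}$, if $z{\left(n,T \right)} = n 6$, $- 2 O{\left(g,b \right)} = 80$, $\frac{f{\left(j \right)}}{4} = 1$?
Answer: $-1084$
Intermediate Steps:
$f{\left(j \right)} = 4$ ($f{\left(j \right)} = 4 \cdot 1 = 4$)
$U{\left(H \right)} = 49$ ($U{\left(H \right)} = \left(1 + 6\right)^{2} = 7^{2} = 49$)
$O{\left(g,b \right)} = -40$ ($O{\left(g,b \right)} = \left(- \frac{1}{2}\right) 80 = -40$)
$z{\left(n,T \right)} = 6 n$
$N{\left(P,Y \right)} = 6 Y$
$O{\left(U{\left(-3 \right)},a{\left(13 \right)} \right)} + N{\left(46,-174 \right)} = -40 + 6 \left(-174\right) = -40 - 1044 = -1084$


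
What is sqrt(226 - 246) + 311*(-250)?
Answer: -77750 + 2*I*sqrt(5) ≈ -77750.0 + 4.4721*I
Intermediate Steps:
sqrt(226 - 246) + 311*(-250) = sqrt(-20) - 77750 = 2*I*sqrt(5) - 77750 = -77750 + 2*I*sqrt(5)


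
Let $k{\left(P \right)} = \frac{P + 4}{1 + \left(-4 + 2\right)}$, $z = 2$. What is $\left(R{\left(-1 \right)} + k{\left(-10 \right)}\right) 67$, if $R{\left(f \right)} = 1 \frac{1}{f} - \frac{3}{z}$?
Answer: $\frac{469}{2} \approx 234.5$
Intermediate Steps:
$R{\left(f \right)} = - \frac{3}{2} + \frac{1}{f}$ ($R{\left(f \right)} = 1 \frac{1}{f} - \frac{3}{2} = \frac{1}{f} - \frac{3}{2} = - \frac{3}{2} + \frac{1}{f}$)
$k{\left(P \right)} = -4 - P$ ($k{\left(P \right)} = \frac{4 + P}{1 - 2} = \frac{4 + P}{-1} = \left(4 + P\right) \left(-1\right) = -4 - P$)
$\left(R{\left(-1 \right)} + k{\left(-10 \right)}\right) 67 = \left(\left(- \frac{3}{2} + \frac{1}{-1}\right) - -6\right) 67 = \left(\left(- \frac{3}{2} - 1\right) + \left(-4 + 10\right)\right) 67 = \left(- \frac{5}{2} + 6\right) 67 = \frac{7}{2} \cdot 67 = \frac{469}{2}$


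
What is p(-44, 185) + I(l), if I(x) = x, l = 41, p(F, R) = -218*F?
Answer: 9633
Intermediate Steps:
p(-44, 185) + I(l) = -218*(-44) + 41 = 9592 + 41 = 9633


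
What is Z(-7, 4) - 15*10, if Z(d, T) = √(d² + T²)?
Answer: -150 + √65 ≈ -141.94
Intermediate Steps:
Z(d, T) = √(T² + d²)
Z(-7, 4) - 15*10 = √(4² + (-7)²) - 15*10 = √(16 + 49) - 150 = √65 - 150 = -150 + √65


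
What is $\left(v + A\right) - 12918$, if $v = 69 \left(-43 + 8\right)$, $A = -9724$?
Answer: $-25057$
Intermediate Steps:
$v = -2415$ ($v = 69 \left(-35\right) = -2415$)
$\left(v + A\right) - 12918 = \left(-2415 - 9724\right) - 12918 = -12139 - 12918 = -25057$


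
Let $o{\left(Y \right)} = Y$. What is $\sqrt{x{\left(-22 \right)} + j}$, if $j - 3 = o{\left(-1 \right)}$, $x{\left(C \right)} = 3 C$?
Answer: $8 i \approx 8.0 i$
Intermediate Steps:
$j = 2$ ($j = 3 - 1 = 2$)
$\sqrt{x{\left(-22 \right)} + j} = \sqrt{3 \left(-22\right) + 2} = \sqrt{-66 + 2} = \sqrt{-64} = 8 i$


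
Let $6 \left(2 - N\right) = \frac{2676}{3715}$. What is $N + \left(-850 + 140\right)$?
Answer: $- \frac{2630666}{3715} \approx -708.12$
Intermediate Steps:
$N = \frac{6984}{3715}$ ($N = 2 - \frac{2676 \cdot \frac{1}{3715}}{6} = 2 - \frac{446}{3715} = \frac{6984}{3715} \approx 1.8799$)
$N + \left(-850 + 140\right) = \frac{6984}{3715} + \left(-850 + 140\right) = \frac{6984}{3715} - 710 = - \frac{2630666}{3715}$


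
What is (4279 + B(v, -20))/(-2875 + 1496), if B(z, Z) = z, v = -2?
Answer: -611/197 ≈ -3.1015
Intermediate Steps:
(4279 + B(v, -20))/(-2875 + 1496) = (4279 - 2)/(-2875 + 1496) = 4277/(-1379) = 4277*(-1/1379) = -611/197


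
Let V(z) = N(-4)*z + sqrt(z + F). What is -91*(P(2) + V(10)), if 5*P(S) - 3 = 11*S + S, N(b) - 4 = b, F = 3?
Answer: -2457/5 - 91*sqrt(13) ≈ -819.50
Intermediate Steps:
N(b) = 4 + b
P(S) = 3/5 + 12*S/5 (P(S) = 3/5 + (11*S + S)/5 = 3/5 + (12*S)/5 = 3/5 + 12*S/5)
V(z) = sqrt(3 + z) (V(z) = (4 - 4)*z + sqrt(z + 3) = 0*z + sqrt(3 + z) = 0 + sqrt(3 + z) = sqrt(3 + z))
-91*(P(2) + V(10)) = -91*((3/5 + (12/5)*2) + sqrt(3 + 10)) = -91*((3/5 + 24/5) + sqrt(13)) = -91*(27/5 + sqrt(13)) = -2457/5 - 91*sqrt(13)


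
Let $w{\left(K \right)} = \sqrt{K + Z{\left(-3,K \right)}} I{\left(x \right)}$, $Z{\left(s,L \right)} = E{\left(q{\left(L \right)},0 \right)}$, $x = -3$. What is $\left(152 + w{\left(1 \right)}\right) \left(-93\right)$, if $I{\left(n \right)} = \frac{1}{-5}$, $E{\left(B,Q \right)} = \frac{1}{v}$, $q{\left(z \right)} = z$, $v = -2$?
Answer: $-14136 + \frac{93 \sqrt{2}}{10} \approx -14123.0$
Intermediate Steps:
$E{\left(B,Q \right)} = - \frac{1}{2}$ ($E{\left(B,Q \right)} = \frac{1}{-2} = - \frac{1}{2}$)
$Z{\left(s,L \right)} = - \frac{1}{2}$
$I{\left(n \right)} = - \frac{1}{5}$
$w{\left(K \right)} = - \frac{\sqrt{- \frac{1}{2} + K}}{5}$ ($w{\left(K \right)} = \sqrt{K - \frac{1}{2}} \left(- \frac{1}{5}\right) = \sqrt{- \frac{1}{2} + K} \left(- \frac{1}{5}\right) = - \frac{\sqrt{- \frac{1}{2} + K}}{5}$)
$\left(152 + w{\left(1 \right)}\right) \left(-93\right) = \left(152 - \frac{\sqrt{-2 + 4 \cdot 1}}{10}\right) \left(-93\right) = \left(152 - \frac{\sqrt{-2 + 4}}{10}\right) \left(-93\right) = \left(152 - \frac{\sqrt{2}}{10}\right) \left(-93\right) = -14136 + \frac{93 \sqrt{2}}{10}$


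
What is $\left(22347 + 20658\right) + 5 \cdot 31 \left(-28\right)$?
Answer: $38665$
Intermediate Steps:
$\left(22347 + 20658\right) + 5 \cdot 31 \left(-28\right) = 43005 + 155 \left(-28\right) = 43005 - 4340 = 38665$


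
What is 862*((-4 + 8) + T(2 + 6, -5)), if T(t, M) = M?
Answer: -862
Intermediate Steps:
862*((-4 + 8) + T(2 + 6, -5)) = 862*((-4 + 8) - 5) = 862*(4 - 5) = 862*(-1) = -862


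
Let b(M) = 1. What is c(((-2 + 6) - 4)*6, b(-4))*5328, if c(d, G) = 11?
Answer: 58608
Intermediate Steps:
c(((-2 + 6) - 4)*6, b(-4))*5328 = 11*5328 = 58608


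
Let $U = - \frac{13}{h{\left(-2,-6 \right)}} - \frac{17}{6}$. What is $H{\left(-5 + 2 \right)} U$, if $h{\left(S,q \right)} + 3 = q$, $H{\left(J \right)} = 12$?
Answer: $- \frac{50}{3} \approx -16.667$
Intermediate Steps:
$h{\left(S,q \right)} = -3 + q$
$U = - \frac{25}{18}$ ($U = - \frac{13}{-3 - 6} - \frac{17}{6} = - \frac{13}{-9} - \frac{17}{6} = \left(-13\right) \left(- \frac{1}{9}\right) - \frac{17}{6} = \frac{13}{9} - \frac{17}{6} = - \frac{25}{18} \approx -1.3889$)
$H{\left(-5 + 2 \right)} U = 12 \left(- \frac{25}{18}\right) = - \frac{50}{3}$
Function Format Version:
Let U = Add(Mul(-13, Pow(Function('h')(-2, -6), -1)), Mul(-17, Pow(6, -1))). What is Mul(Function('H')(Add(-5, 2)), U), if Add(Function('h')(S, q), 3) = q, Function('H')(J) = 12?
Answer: Rational(-50, 3) ≈ -16.667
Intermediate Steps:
Function('h')(S, q) = Add(-3, q)
U = Rational(-25, 18) (U = Add(Mul(-13, Pow(Add(-3, -6), -1)), Mul(-17, Pow(6, -1))) = Add(Mul(-13, Pow(-9, -1)), Mul(-17, Rational(1, 6))) = Add(Mul(-13, Rational(-1, 9)), Rational(-17, 6)) = Add(Rational(13, 9), Rational(-17, 6)) = Rational(-25, 18) ≈ -1.3889)
Mul(Function('H')(Add(-5, 2)), U) = Mul(12, Rational(-25, 18)) = Rational(-50, 3)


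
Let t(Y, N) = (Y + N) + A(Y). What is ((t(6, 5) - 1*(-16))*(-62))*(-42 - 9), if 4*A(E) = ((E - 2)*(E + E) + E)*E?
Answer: 341496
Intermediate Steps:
A(E) = E*(E + 2*E*(-2 + E))/4 (A(E) = (((E - 2)*(E + E) + E)*E)/4 = (((-2 + E)*(2*E) + E)*E)/4 = ((2*E*(-2 + E) + E)*E)/4 = ((E + 2*E*(-2 + E))*E)/4 = (E*(E + 2*E*(-2 + E)))/4 = E*(E + 2*E*(-2 + E))/4)
t(Y, N) = N + Y + Y²*(-3 + 2*Y)/4 (t(Y, N) = (Y + N) + Y²*(-3 + 2*Y)/4 = (N + Y) + Y²*(-3 + 2*Y)/4 = N + Y + Y²*(-3 + 2*Y)/4)
((t(6, 5) - 1*(-16))*(-62))*(-42 - 9) = (((5 + 6 + (¼)*6²*(-3 + 2*6)) - 1*(-16))*(-62))*(-42 - 9) = (((5 + 6 + (¼)*36*(-3 + 12)) + 16)*(-62))*(-51) = (((5 + 6 + (¼)*36*9) + 16)*(-62))*(-51) = (((5 + 6 + 81) + 16)*(-62))*(-51) = ((92 + 16)*(-62))*(-51) = (108*(-62))*(-51) = -6696*(-51) = 341496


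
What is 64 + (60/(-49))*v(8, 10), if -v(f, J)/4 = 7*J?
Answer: 2848/7 ≈ 406.86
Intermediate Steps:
v(f, J) = -28*J
64 + (60/(-49))*v(8, 10) = 64 + (60/(-49))*(-28*10) = 64 + (60*(-1/49))*(-280) = 64 - 60/49*(-280) = 64 + 2400/7 = 2848/7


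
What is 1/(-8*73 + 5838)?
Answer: 1/5254 ≈ 0.00019033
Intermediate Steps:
1/(-8*73 + 5838) = 1/(-584 + 5838) = 1/5254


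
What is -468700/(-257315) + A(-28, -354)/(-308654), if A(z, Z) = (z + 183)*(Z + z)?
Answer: 15990175095/7942130401 ≈ 2.0133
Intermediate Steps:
A(z, Z) = (183 + z)*(Z + z)
-468700/(-257315) + A(-28, -354)/(-308654) = -468700/(-257315) + ((-28)² + 183*(-354) + 183*(-28) - 354*(-28))/(-308654) = -468700*(-1/257315) + (784 - 64782 - 5124 + 9912)*(-1/308654) = 93740/51463 - 59210*(-1/308654) = 93740/51463 + 29605/154327 = 15990175095/7942130401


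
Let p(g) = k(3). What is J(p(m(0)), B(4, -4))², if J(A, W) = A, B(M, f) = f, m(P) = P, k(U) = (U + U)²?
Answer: 1296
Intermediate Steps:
k(U) = 4*U² (k(U) = (2*U)² = 4*U²)
p(g) = 36 (p(g) = 4*3² = 4*9 = 36)
J(p(m(0)), B(4, -4))² = 36² = 1296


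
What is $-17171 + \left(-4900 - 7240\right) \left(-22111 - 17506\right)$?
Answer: $480933209$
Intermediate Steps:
$-17171 + \left(-4900 - 7240\right) \left(-22111 - 17506\right) = -17171 - -480950380 = -17171 + 480950380 = 480933209$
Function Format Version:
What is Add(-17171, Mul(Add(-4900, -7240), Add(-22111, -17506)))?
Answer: 480933209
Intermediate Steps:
Add(-17171, Mul(Add(-4900, -7240), Add(-22111, -17506))) = Add(-17171, Mul(-12140, -39617)) = Add(-17171, 480950380) = 480933209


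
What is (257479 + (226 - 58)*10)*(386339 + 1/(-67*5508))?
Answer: 36949075900450277/369036 ≈ 1.0012e+11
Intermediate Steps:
(257479 + (226 - 58)*10)*(386339 + 1/(-67*5508)) = (257479 + 168*10)*(386339 + 1/(-369036)) = (257479 + 1680)*(386339 - 1/369036) = 259159*(142572999203/369036) = 36949075900450277/369036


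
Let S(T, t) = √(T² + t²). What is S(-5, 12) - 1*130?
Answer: -117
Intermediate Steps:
S(-5, 12) - 1*130 = √((-5)² + 12²) - 1*130 = √(25 + 144) - 130 = √169 - 130 = 13 - 130 = -117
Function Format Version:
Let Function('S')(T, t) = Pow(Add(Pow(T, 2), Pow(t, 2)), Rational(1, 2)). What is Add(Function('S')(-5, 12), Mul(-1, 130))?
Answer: -117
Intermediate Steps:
Add(Function('S')(-5, 12), Mul(-1, 130)) = Add(Pow(Add(Pow(-5, 2), Pow(12, 2)), Rational(1, 2)), Mul(-1, 130)) = Add(Pow(Add(25, 144), Rational(1, 2)), -130) = Add(Pow(169, Rational(1, 2)), -130) = Add(13, -130) = -117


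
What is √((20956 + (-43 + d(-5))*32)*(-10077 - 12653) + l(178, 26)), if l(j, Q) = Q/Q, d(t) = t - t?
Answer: I*√445053399 ≈ 21096.0*I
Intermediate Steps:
d(t) = 0
l(j, Q) = 1
√((20956 + (-43 + d(-5))*32)*(-10077 - 12653) + l(178, 26)) = √((20956 + (-43 + 0)*32)*(-10077 - 12653) + 1) = √((20956 - 43*32)*(-22730) + 1) = √((20956 - 1376)*(-22730) + 1) = √(19580*(-22730) + 1) = √(-445053400 + 1) = √(-445053399) = I*√445053399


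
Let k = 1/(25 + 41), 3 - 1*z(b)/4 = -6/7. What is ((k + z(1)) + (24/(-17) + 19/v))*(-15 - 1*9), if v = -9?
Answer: -1123516/3927 ≈ -286.10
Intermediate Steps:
z(b) = 108/7 (z(b) = 12 - (-24)/7 = 12 - 4*(-6/7) = 12 + 24/7 = 108/7)
k = 1/66 ≈ 0.015152
((k + z(1)) + (24/(-17) + 19/v))*(-15 - 1*9) = ((1/66 + 108/7) + (24/(-17) + 19/(-9)))*(-15 - 1*9) = (7135/462 + (24*(-1/17) + 19*(-1/9)))*(-15 - 9) = (7135/462 + (-24/17 - 19/9))*(-24) = (7135/462 - 539/153)*(-24) = (280879/23562)*(-24) = -1123516/3927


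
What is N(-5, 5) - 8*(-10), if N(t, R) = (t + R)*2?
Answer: 80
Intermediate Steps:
N(t, R) = 2*R + 2*t (N(t, R) = (R + t)*2 = 2*R + 2*t)
N(-5, 5) - 8*(-10) = (2*5 + 2*(-5)) - 8*(-10) = (10 - 10) + 80 = 0 + 80 = 80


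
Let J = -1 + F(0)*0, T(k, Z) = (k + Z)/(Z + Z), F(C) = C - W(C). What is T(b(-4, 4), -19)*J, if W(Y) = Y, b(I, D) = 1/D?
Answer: -75/152 ≈ -0.49342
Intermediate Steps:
F(C) = 0 (F(C) = C - C = 0)
T(k, Z) = (Z + k)/(2*Z) (T(k, Z) = (Z + k)/((2*Z)) = (Z + k)*(1/(2*Z)) = (Z + k)/(2*Z))
J = -1 (J = -1 + 0*0 = -1 + 0 = -1)
T(b(-4, 4), -19)*J = ((½)*(-19 + 1/4)/(-19))*(-1) = ((½)*(-1/19)*(-19 + ¼))*(-1) = ((½)*(-1/19)*(-75/4))*(-1) = (75/152)*(-1) = -75/152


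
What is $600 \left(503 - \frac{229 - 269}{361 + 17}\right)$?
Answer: $\frac{19017400}{63} \approx 3.0186 \cdot 10^{5}$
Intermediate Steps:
$600 \left(503 - \frac{229 - 269}{361 + 17}\right) = 600 \left(503 - - \frac{40}{378}\right) = 600 \left(503 - \left(-40\right) \frac{1}{378}\right) = 600 \left(503 - - \frac{20}{189}\right) = 600 \left(503 + \frac{20}{189}\right) = 600 \cdot \frac{95087}{189} = \frac{19017400}{63}$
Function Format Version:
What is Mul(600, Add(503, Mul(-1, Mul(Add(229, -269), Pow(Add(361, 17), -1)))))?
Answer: Rational(19017400, 63) ≈ 3.0186e+5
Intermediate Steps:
Mul(600, Add(503, Mul(-1, Mul(Add(229, -269), Pow(Add(361, 17), -1))))) = Mul(600, Add(503, Mul(-1, Mul(-40, Pow(378, -1))))) = Mul(600, Add(503, Mul(-1, Mul(-40, Rational(1, 378))))) = Mul(600, Add(503, Mul(-1, Rational(-20, 189)))) = Mul(600, Add(503, Rational(20, 189))) = Mul(600, Rational(95087, 189)) = Rational(19017400, 63)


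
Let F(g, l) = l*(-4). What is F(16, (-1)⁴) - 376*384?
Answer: -144388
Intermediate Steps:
F(g, l) = -4*l
F(16, (-1)⁴) - 376*384 = -4*(-1)⁴ - 376*384 = -4*1 - 144384 = -4 - 144384 = -144388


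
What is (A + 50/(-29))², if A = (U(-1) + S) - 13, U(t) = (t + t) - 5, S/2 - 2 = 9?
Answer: 64/841 ≈ 0.076100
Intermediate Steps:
S = 22 (S = 4 + 2*9 = 4 + 18 = 22)
U(t) = -5 + 2*t (U(t) = 2*t - 5 = -5 + 2*t)
A = 2 (A = ((-5 + 2*(-1)) + 22) - 13 = ((-5 - 2) + 22) - 13 = (-7 + 22) - 13 = 15 - 13 = 2)
(A + 50/(-29))² = (2 + 50/(-29))² = (2 + 50*(-1/29))² = (2 - 50/29)² = (8/29)² = 64/841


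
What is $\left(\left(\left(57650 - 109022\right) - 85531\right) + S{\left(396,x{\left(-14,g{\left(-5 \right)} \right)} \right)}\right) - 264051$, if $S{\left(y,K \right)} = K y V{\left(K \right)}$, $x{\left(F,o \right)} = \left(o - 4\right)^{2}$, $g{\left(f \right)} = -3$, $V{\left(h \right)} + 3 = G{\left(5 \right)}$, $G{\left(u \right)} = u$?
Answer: $-362146$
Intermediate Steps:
$V{\left(h \right)} = 2$ ($V{\left(h \right)} = -3 + 5 = 2$)
$x{\left(F,o \right)} = \left(-4 + o\right)^{2}$
$S{\left(y,K \right)} = 2 K y$ ($S{\left(y,K \right)} = K y 2 = 2 K y$)
$\left(\left(\left(57650 - 109022\right) - 85531\right) + S{\left(396,x{\left(-14,g{\left(-5 \right)} \right)} \right)}\right) - 264051 = \left(\left(\left(57650 - 109022\right) - 85531\right) + 2 \left(-4 - 3\right)^{2} \cdot 396\right) - 264051 = \left(\left(-51372 - 85531\right) + 2 \left(-7\right)^{2} \cdot 396\right) - 264051 = \left(-136903 + 2 \cdot 49 \cdot 396\right) - 264051 = \left(-136903 + 38808\right) - 264051 = -98095 - 264051 = -362146$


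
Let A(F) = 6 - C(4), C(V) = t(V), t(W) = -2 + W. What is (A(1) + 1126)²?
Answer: 1276900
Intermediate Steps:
C(V) = -2 + V
A(F) = 4 (A(F) = 6 - (-2 + 4) = 6 - 1*2 = 6 - 2 = 4)
(A(1) + 1126)² = (4 + 1126)² = 1130² = 1276900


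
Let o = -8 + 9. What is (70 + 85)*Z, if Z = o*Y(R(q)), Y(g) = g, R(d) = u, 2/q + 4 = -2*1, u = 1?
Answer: 155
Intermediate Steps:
q = -⅓ (q = 2/(-4 - 2*1) = 2/(-4 - 2) = 2/(-6) = 2*(-⅙) = -⅓ ≈ -0.33333)
R(d) = 1
o = 1
Z = 1 (Z = 1*1 = 1)
(70 + 85)*Z = (70 + 85)*1 = 155*1 = 155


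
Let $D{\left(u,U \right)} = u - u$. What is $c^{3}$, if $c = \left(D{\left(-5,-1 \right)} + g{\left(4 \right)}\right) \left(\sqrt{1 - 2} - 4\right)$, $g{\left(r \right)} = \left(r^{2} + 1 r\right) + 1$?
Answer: $-481572 + 435267 i \approx -4.8157 \cdot 10^{5} + 4.3527 \cdot 10^{5} i$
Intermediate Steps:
$D{\left(u,U \right)} = 0$
$g{\left(r \right)} = 1 + r + r^{2}$ ($g{\left(r \right)} = \left(r^{2} + r\right) + 1 = \left(r + r^{2}\right) + 1 = 1 + r + r^{2}$)
$c = -84 + 21 i$ ($c = \left(0 + \left(1 + 4 + 4^{2}\right)\right) \left(\sqrt{1 - 2} - 4\right) = \left(0 + \left(1 + 4 + 16\right)\right) \left(\sqrt{-1} - 4\right) = \left(0 + 21\right) \left(i - 4\right) = 21 \left(-4 + i\right) = -84 + 21 i \approx -84.0 + 21.0 i$)
$c^{3} = \left(-84 + 21 i\right)^{3}$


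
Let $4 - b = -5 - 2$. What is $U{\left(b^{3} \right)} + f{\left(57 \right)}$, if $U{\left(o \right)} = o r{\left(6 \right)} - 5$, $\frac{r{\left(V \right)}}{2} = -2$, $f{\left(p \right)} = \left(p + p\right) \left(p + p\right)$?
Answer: $7667$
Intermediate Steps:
$f{\left(p \right)} = 4 p^{2}$ ($f{\left(p \right)} = 2 p 2 p = 4 p^{2}$)
$r{\left(V \right)} = -4$ ($r{\left(V \right)} = 2 \left(-2\right) = -4$)
$b = 11$ ($b = 4 - \left(-5 - 2\right) = 4 - -7 = 4 + 7 = 11$)
$U{\left(o \right)} = -5 - 4 o$ ($U{\left(o \right)} = o \left(-4\right) - 5 = - 4 o - 5 = -5 - 4 o$)
$U{\left(b^{3} \right)} + f{\left(57 \right)} = \left(-5 - 4 \cdot 11^{3}\right) + 4 \cdot 57^{2} = \left(-5 - 5324\right) + 4 \cdot 3249 = \left(-5 - 5324\right) + 12996 = -5329 + 12996 = 7667$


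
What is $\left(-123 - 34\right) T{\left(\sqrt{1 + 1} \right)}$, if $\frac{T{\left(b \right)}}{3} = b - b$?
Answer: $0$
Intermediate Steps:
$T{\left(b \right)} = 0$ ($T{\left(b \right)} = 3 \left(b - b\right) = 3 \cdot 0 = 0$)
$\left(-123 - 34\right) T{\left(\sqrt{1 + 1} \right)} = \left(-123 - 34\right) 0 = \left(-157\right) 0 = 0$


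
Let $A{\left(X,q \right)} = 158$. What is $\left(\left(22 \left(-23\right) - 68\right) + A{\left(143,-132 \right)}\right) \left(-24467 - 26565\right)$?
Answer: $21229312$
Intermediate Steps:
$\left(\left(22 \left(-23\right) - 68\right) + A{\left(143,-132 \right)}\right) \left(-24467 - 26565\right) = \left(\left(22 \left(-23\right) - 68\right) + 158\right) \left(-24467 - 26565\right) = \left(\left(-506 - 68\right) + 158\right) \left(-51032\right) = \left(-574 + 158\right) \left(-51032\right) = \left(-416\right) \left(-51032\right) = 21229312$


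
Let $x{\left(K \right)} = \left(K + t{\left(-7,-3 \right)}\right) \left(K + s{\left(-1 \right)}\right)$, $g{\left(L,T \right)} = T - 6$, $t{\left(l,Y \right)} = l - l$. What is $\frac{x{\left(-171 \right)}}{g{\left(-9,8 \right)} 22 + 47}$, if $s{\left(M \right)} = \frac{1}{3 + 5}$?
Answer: $\frac{233757}{728} \approx 321.09$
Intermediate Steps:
$t{\left(l,Y \right)} = 0$
$g{\left(L,T \right)} = -6 + T$ ($g{\left(L,T \right)} = T - 6 = -6 + T$)
$s{\left(M \right)} = \frac{1}{8}$
$x{\left(K \right)} = K \left(\frac{1}{8} + K\right)$ ($x{\left(K \right)} = \left(K + 0\right) \left(K + \frac{1}{8}\right) = K \left(\frac{1}{8} + K\right)$)
$\frac{x{\left(-171 \right)}}{g{\left(-9,8 \right)} 22 + 47} = \frac{\left(-171\right) \left(\frac{1}{8} - 171\right)}{\left(-6 + 8\right) 22 + 47} = \frac{\left(-171\right) \left(- \frac{1367}{8}\right)}{2 \cdot 22 + 47} = \frac{233757}{8 \left(44 + 47\right)} = \frac{233757}{8 \cdot 91} = \frac{233757}{8} \cdot \frac{1}{91} = \frac{233757}{728}$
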